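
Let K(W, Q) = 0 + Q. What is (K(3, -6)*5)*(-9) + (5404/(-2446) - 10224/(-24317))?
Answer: 7976515988/29739691 ≈ 268.21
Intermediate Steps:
K(W, Q) = Q
(K(3, -6)*5)*(-9) + (5404/(-2446) - 10224/(-24317)) = -6*5*(-9) + (5404/(-2446) - 10224/(-24317)) = -30*(-9) + (5404*(-1/2446) - 10224*(-1/24317)) = 270 + (-2702/1223 + 10224/24317) = 270 - 53200582/29739691 = 7976515988/29739691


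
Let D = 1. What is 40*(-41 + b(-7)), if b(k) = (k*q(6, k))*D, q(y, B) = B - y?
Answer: 2000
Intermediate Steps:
b(k) = k*(-6 + k) (b(k) = (k*(k - 1*6))*1 = (k*(k - 6))*1 = (k*(-6 + k))*1 = k*(-6 + k))
40*(-41 + b(-7)) = 40*(-41 - 7*(-6 - 7)) = 40*(-41 - 7*(-13)) = 40*(-41 + 91) = 40*50 = 2000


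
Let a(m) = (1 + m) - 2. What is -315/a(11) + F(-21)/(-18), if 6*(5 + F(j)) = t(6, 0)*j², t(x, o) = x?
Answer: -1003/18 ≈ -55.722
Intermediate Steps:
F(j) = -5 + j² (F(j) = -5 + (6*j²)/6 = -5 + j²)
a(m) = -1 + m
-315/a(11) + F(-21)/(-18) = -315/(-1 + 11) + (-5 + (-21)²)/(-18) = -315/10 + (-5 + 441)*(-1/18) = -315*⅒ + 436*(-1/18) = -63/2 - 218/9 = -1003/18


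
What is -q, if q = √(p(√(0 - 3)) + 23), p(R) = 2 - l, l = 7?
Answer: -3*√2 ≈ -4.2426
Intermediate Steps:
p(R) = -5 (p(R) = 2 - 1*7 = 2 - 7 = -5)
q = 3*√2 (q = √(-5 + 23) = √18 = 3*√2 ≈ 4.2426)
-q = -3*√2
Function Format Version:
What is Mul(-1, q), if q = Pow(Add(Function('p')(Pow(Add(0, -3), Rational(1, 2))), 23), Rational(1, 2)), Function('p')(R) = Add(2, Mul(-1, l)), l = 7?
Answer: Mul(-3, Pow(2, Rational(1, 2))) ≈ -4.2426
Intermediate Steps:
Function('p')(R) = -5 (Function('p')(R) = Add(2, Mul(-1, 7)) = Add(2, -7) = -5)
q = Mul(3, Pow(2, Rational(1, 2))) (q = Pow(Add(-5, 23), Rational(1, 2)) = Pow(18, Rational(1, 2)) = Mul(3, Pow(2, Rational(1, 2))) ≈ 4.2426)
Mul(-1, q) = Mul(-1, Mul(3, Pow(2, Rational(1, 2)))) = Mul(-3, Pow(2, Rational(1, 2)))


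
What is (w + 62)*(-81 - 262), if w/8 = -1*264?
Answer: 703150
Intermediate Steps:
w = -2112 (w = 8*(-1*264) = 8*(-264) = -2112)
(w + 62)*(-81 - 262) = (-2112 + 62)*(-81 - 262) = -2050*(-343) = 703150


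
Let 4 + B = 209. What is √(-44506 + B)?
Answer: I*√44301 ≈ 210.48*I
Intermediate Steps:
B = 205 (B = -4 + 209 = 205)
√(-44506 + B) = √(-44506 + 205) = √(-44301) = I*√44301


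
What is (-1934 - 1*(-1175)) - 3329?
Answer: -4088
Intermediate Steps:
(-1934 - 1*(-1175)) - 3329 = (-1934 + 1175) - 3329 = -759 - 3329 = -4088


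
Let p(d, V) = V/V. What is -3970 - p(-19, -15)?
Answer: -3971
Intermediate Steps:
p(d, V) = 1
-3970 - p(-19, -15) = -3970 - 1*1 = -3970 - 1 = -3971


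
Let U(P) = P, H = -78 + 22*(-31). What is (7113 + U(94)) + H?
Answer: 6447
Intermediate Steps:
H = -760 (H = -78 - 682 = -760)
(7113 + U(94)) + H = (7113 + 94) - 760 = 7207 - 760 = 6447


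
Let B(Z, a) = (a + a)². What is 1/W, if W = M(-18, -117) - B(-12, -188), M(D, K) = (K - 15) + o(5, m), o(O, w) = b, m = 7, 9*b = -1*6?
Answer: -3/424526 ≈ -7.0667e-6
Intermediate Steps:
b = -⅔ (b = (-1*6)/9 = (⅑)*(-6) = -⅔ ≈ -0.66667)
o(O, w) = -⅔
M(D, K) = -47/3 + K (M(D, K) = (K - 15) - ⅔ = (-15 + K) - ⅔ = -47/3 + K)
B(Z, a) = 4*a² (B(Z, a) = (2*a)² = 4*a²)
W = -424526/3 (W = (-47/3 - 117) - 4*(-188)² = -398/3 - 4*35344 = -398/3 - 1*141376 = -398/3 - 141376 = -424526/3 ≈ -1.4151e+5)
1/W = 1/(-424526/3) = -3/424526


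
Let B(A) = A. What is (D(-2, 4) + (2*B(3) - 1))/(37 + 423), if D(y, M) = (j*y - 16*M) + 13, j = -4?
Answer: -19/230 ≈ -0.082609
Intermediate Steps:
D(y, M) = 13 - 16*M - 4*y (D(y, M) = (-4*y - 16*M) + 13 = (-16*M - 4*y) + 13 = 13 - 16*M - 4*y)
(D(-2, 4) + (2*B(3) - 1))/(37 + 423) = ((13 - 16*4 - 4*(-2)) + (2*3 - 1))/(37 + 423) = ((13 - 64 + 8) + (6 - 1))/460 = (-43 + 5)*(1/460) = -38*1/460 = -19/230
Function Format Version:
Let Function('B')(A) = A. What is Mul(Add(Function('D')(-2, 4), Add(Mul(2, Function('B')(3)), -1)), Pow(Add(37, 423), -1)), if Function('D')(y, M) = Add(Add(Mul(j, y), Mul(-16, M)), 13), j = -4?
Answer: Rational(-19, 230) ≈ -0.082609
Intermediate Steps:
Function('D')(y, M) = Add(13, Mul(-16, M), Mul(-4, y)) (Function('D')(y, M) = Add(Add(Mul(-4, y), Mul(-16, M)), 13) = Add(Add(Mul(-16, M), Mul(-4, y)), 13) = Add(13, Mul(-16, M), Mul(-4, y)))
Mul(Add(Function('D')(-2, 4), Add(Mul(2, Function('B')(3)), -1)), Pow(Add(37, 423), -1)) = Mul(Add(Add(13, Mul(-16, 4), Mul(-4, -2)), Add(Mul(2, 3), -1)), Pow(Add(37, 423), -1)) = Mul(Add(Add(13, -64, 8), Add(6, -1)), Pow(460, -1)) = Mul(Add(-43, 5), Rational(1, 460)) = Mul(-38, Rational(1, 460)) = Rational(-19, 230)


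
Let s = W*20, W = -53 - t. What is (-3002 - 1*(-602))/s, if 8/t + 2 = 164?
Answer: 9720/4297 ≈ 2.2620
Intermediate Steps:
t = 4/81 (t = 8/(-2 + 164) = 8/162 = 8*(1/162) = 4/81 ≈ 0.049383)
W = -4297/81 (W = -53 - 1*4/81 = -53 - 4/81 = -4297/81 ≈ -53.049)
s = -85940/81 (s = -4297/81*20 = -85940/81 ≈ -1061.0)
(-3002 - 1*(-602))/s = (-3002 - 1*(-602))/(-85940/81) = (-3002 + 602)*(-81/85940) = -2400*(-81/85940) = 9720/4297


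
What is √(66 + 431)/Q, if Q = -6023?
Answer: -√497/6023 ≈ -0.0037014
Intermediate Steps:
√(66 + 431)/Q = √(66 + 431)/(-6023) = √497*(-1/6023) = -√497/6023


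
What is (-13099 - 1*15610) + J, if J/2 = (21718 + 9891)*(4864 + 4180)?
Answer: 571714883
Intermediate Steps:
J = 571743592 (J = 2*((21718 + 9891)*(4864 + 4180)) = 2*(31609*9044) = 2*285871796 = 571743592)
(-13099 - 1*15610) + J = (-13099 - 1*15610) + 571743592 = (-13099 - 15610) + 571743592 = -28709 + 571743592 = 571714883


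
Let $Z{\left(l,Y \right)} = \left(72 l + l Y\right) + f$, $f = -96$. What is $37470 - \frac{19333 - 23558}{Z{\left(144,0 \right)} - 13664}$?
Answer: $\frac{127094015}{3392} \approx 37469.0$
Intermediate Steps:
$Z{\left(l,Y \right)} = -96 + 72 l + Y l$ ($Z{\left(l,Y \right)} = \left(72 l + l Y\right) - 96 = \left(72 l + Y l\right) - 96 = -96 + 72 l + Y l$)
$37470 - \frac{19333 - 23558}{Z{\left(144,0 \right)} - 13664} = 37470 - \frac{19333 - 23558}{\left(-96 + 72 \cdot 144 + 0 \cdot 144\right) - 13664} = 37470 - - \frac{4225}{\left(-96 + 10368 + 0\right) - 13664} = 37470 - - \frac{4225}{10272 - 13664} = 37470 - - \frac{4225}{-3392} = 37470 - \left(-4225\right) \left(- \frac{1}{3392}\right) = 37470 - \frac{4225}{3392} = \frac{127094015}{3392}$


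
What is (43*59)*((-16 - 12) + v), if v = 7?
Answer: -53277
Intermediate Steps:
(43*59)*((-16 - 12) + v) = (43*59)*((-16 - 12) + 7) = 2537*(-28 + 7) = 2537*(-21) = -53277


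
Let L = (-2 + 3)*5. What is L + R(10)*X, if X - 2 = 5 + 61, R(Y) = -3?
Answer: -199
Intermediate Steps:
X = 68 (X = 2 + (5 + 61) = 2 + 66 = 68)
L = 5 (L = 1*5 = 5)
L + R(10)*X = 5 - 3*68 = 5 - 204 = -199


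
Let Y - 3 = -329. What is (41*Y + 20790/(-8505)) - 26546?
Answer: -359230/9 ≈ -39914.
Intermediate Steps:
Y = -326 (Y = 3 - 329 = -326)
(41*Y + 20790/(-8505)) - 26546 = (41*(-326) + 20790/(-8505)) - 26546 = (-13366 + 20790*(-1/8505)) - 26546 = (-13366 - 22/9) - 26546 = -120316/9 - 26546 = -359230/9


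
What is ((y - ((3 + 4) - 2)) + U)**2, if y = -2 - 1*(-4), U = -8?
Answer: 121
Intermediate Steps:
y = 2 (y = -2 + 4 = 2)
((y - ((3 + 4) - 2)) + U)**2 = ((2 - ((3 + 4) - 2)) - 8)**2 = ((2 - (7 - 2)) - 8)**2 = ((2 - 1*5) - 8)**2 = ((2 - 5) - 8)**2 = (-3 - 8)**2 = (-11)**2 = 121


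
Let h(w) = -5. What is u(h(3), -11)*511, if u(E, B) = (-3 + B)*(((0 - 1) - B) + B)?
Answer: 7154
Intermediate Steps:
u(E, B) = 3 - B (u(E, B) = (-3 + B)*((-1 - B) + B) = (-3 + B)*(-1) = 3 - B)
u(h(3), -11)*511 = (3 - 1*(-11))*511 = (3 + 11)*511 = 14*511 = 7154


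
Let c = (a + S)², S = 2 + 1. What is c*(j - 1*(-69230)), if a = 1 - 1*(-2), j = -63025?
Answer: 223380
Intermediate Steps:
S = 3
a = 3 (a = 1 + 2 = 3)
c = 36 (c = (3 + 3)² = 6² = 36)
c*(j - 1*(-69230)) = 36*(-63025 - 1*(-69230)) = 36*(-63025 + 69230) = 36*6205 = 223380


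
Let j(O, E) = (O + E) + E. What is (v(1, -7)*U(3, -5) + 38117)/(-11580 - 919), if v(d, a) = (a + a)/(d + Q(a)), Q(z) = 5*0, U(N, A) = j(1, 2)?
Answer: -38047/12499 ≈ -3.0440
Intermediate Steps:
j(O, E) = O + 2*E (j(O, E) = (E + O) + E = O + 2*E)
U(N, A) = 5 (U(N, A) = 1 + 2*2 = 1 + 4 = 5)
Q(z) = 0
v(d, a) = 2*a/d (v(d, a) = (a + a)/(d + 0) = (2*a)/d = 2*a/d)
(v(1, -7)*U(3, -5) + 38117)/(-11580 - 919) = ((2*(-7)/1)*5 + 38117)/(-11580 - 919) = ((2*(-7)*1)*5 + 38117)/(-12499) = (-14*5 + 38117)*(-1/12499) = (-70 + 38117)*(-1/12499) = 38047*(-1/12499) = -38047/12499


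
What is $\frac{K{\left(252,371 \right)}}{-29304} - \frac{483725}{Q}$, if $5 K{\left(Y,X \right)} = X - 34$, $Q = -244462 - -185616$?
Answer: $\frac{35427777949}{4311057960} \approx 8.2179$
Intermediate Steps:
$Q = -58846$ ($Q = -244462 + 185616 = -58846$)
$K{\left(Y,X \right)} = - \frac{34}{5} + \frac{X}{5}$ ($K{\left(Y,X \right)} = \frac{X - 34}{5} = \frac{-34 + X}{5} = - \frac{34}{5} + \frac{X}{5}$)
$\frac{K{\left(252,371 \right)}}{-29304} - \frac{483725}{Q} = \frac{- \frac{34}{5} + \frac{1}{5} \cdot 371}{-29304} - \frac{483725}{-58846} = \left(- \frac{34}{5} + \frac{371}{5}\right) \left(- \frac{1}{29304}\right) - - \frac{483725}{58846} = \frac{337}{5} \left(- \frac{1}{29304}\right) + \frac{483725}{58846} = - \frac{337}{146520} + \frac{483725}{58846} = \frac{35427777949}{4311057960}$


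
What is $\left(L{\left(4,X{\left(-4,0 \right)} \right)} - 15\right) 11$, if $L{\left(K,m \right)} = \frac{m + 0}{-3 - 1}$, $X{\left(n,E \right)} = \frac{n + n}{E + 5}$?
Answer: $- \frac{803}{5} \approx -160.6$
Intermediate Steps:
$X{\left(n,E \right)} = \frac{2 n}{5 + E}$
$L{\left(K,m \right)} = - \frac{m}{4}$ ($L{\left(K,m \right)} = \frac{m}{-4} = m \left(- \frac{1}{4}\right) = - \frac{m}{4}$)
$\left(L{\left(4,X{\left(-4,0 \right)} \right)} - 15\right) 11 = \left(- \frac{2 \left(-4\right) \frac{1}{5 + 0}}{4} - 15\right) 11 = \left(- \frac{2 \left(-4\right) \frac{1}{5}}{4} - 15\right) 11 = \left(\left(- \frac{1}{4}\right) \left(- \frac{8}{5}\right) - 15\right) 11 = \left(\frac{2}{5} - 15\right) 11 = \left(- \frac{73}{5}\right) 11 = - \frac{803}{5}$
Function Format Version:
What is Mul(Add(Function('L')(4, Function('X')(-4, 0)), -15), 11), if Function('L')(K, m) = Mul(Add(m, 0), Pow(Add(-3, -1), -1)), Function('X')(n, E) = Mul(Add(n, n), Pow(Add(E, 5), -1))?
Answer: Rational(-803, 5) ≈ -160.60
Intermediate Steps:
Function('X')(n, E) = Mul(2, n, Pow(Add(5, E), -1)) (Function('X')(n, E) = Mul(Mul(2, n), Pow(Add(5, E), -1)) = Mul(2, n, Pow(Add(5, E), -1)))
Function('L')(K, m) = Mul(Rational(-1, 4), m) (Function('L')(K, m) = Mul(m, Pow(-4, -1)) = Mul(m, Rational(-1, 4)) = Mul(Rational(-1, 4), m))
Mul(Add(Function('L')(4, Function('X')(-4, 0)), -15), 11) = Mul(Add(Mul(Rational(-1, 4), Mul(2, -4, Pow(Add(5, 0), -1))), -15), 11) = Mul(Add(Mul(Rational(-1, 4), Mul(2, -4, Pow(5, -1))), -15), 11) = Mul(Add(Mul(Rational(-1, 4), Mul(2, -4, Rational(1, 5))), -15), 11) = Mul(Add(Mul(Rational(-1, 4), Rational(-8, 5)), -15), 11) = Mul(Add(Rational(2, 5), -15), 11) = Mul(Rational(-73, 5), 11) = Rational(-803, 5)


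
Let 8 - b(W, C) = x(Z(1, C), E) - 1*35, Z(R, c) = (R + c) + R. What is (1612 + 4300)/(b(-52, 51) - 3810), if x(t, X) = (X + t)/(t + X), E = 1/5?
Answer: -739/471 ≈ -1.5690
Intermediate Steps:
E = 1/5 (E = 1*(1/5) = 1/5 ≈ 0.20000)
Z(R, c) = c + 2*R
x(t, X) = 1 (x(t, X) = (X + t)/(X + t) = 1)
b(W, C) = 42 (b(W, C) = 8 - (1 - 1*35) = 8 - (1 - 35) = 8 - 1*(-34) = 8 + 34 = 42)
(1612 + 4300)/(b(-52, 51) - 3810) = (1612 + 4300)/(42 - 3810) = 5912/(-3768) = 5912*(-1/3768) = -739/471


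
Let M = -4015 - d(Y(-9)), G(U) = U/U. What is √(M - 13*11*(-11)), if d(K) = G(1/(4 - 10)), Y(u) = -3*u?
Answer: I*√2443 ≈ 49.427*I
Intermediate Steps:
G(U) = 1
d(K) = 1
M = -4016 (M = -4015 - 1*1 = -4015 - 1 = -4016)
√(M - 13*11*(-11)) = √(-4016 - 13*11*(-11)) = √(-4016 - 143*(-11)) = √(-4016 + 1573) = √(-2443) = I*√2443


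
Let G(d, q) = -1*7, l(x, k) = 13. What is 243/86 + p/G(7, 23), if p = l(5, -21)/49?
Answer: 82231/29498 ≈ 2.7877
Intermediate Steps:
G(d, q) = -7
p = 13/49 ≈ 0.26531
243/86 + p/G(7, 23) = 243/86 + (13/49)/(-7) = 243*(1/86) + (13/49)*(-1/7) = 243/86 - 13/343 = 82231/29498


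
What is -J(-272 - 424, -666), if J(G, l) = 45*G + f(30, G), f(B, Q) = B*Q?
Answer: 52200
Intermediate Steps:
J(G, l) = 75*G (J(G, l) = 45*G + 30*G = 75*G)
-J(-272 - 424, -666) = -75*(-272 - 424) = -75*(-696) = -1*(-52200) = 52200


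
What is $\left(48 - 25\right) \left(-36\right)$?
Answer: $-828$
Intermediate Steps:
$\left(48 - 25\right) \left(-36\right) = 23 \left(-36\right) = -828$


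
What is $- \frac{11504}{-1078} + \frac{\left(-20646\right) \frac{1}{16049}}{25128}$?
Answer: $\frac{11715410325}{1097815796} \approx 10.672$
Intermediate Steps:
$- \frac{11504}{-1078} + \frac{\left(-20646\right) \frac{1}{16049}}{25128} = \left(-11504\right) \left(- \frac{1}{1078}\right) + \left(-20646\right) \frac{1}{16049} \cdot \frac{1}{25128} = \frac{5752}{539} - \frac{1147}{22404404} = \frac{11715410325}{1097815796}$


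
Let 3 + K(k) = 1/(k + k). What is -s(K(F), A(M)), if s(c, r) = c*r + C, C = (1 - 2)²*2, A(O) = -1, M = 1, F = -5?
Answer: -51/10 ≈ -5.1000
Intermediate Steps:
K(k) = -3 + 1/(2*k) (K(k) = -3 + 1/(k + k) = -3 + 1/(2*k))
C = 2 (C = (-1)²*2 = 1*2 = 2)
s(c, r) = 2 + c*r (s(c, r) = c*r + 2 = 2 + c*r)
-s(K(F), A(M)) = -(2 + (-3 + (½)/(-5))*(-1)) = -(2 + (-3 + (½)*(-⅕))*(-1)) = -(2 + (-3 - ⅒)*(-1)) = -(2 - 31/10*(-1)) = -(2 + 31/10) = -1*51/10 = -51/10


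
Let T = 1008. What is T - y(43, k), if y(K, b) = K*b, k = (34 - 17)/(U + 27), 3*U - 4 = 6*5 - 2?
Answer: 111711/113 ≈ 988.59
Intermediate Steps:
U = 32/3 (U = 4/3 + (6*5 - 2)/3 = 4/3 + (30 - 2)/3 = 4/3 + (⅓)*28 = 4/3 + 28/3 = 32/3 ≈ 10.667)
k = 51/113 (k = (34 - 17)/(32/3 + 27) = 17/(113/3) = 17*(3/113) = 51/113 ≈ 0.45133)
T - y(43, k) = 1008 - 43*51/113 = 1008 - 1*2193/113 = 1008 - 2193/113 = 111711/113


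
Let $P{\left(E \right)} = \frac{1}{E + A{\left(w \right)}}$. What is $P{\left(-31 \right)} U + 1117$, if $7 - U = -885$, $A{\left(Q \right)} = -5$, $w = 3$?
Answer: $\frac{9830}{9} \approx 1092.2$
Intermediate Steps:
$U = 892$ ($U = 7 - -885 = 7 + 885 = 892$)
$P{\left(E \right)} = \frac{1}{-5 + E}$ ($P{\left(E \right)} = \frac{1}{E - 5} = \frac{1}{-5 + E}$)
$P{\left(-31 \right)} U + 1117 = \frac{1}{-5 - 31} \cdot 892 + 1117 = \frac{1}{-36} \cdot 892 + 1117 = \left(- \frac{1}{36}\right) 892 + 1117 = - \frac{223}{9} + 1117 = \frac{9830}{9}$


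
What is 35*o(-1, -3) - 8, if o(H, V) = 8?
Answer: 272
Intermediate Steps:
35*o(-1, -3) - 8 = 35*8 - 8 = 280 - 8 = 272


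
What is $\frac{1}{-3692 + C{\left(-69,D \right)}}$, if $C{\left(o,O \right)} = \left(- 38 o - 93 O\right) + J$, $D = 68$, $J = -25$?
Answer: $- \frac{1}{7419} \approx -0.00013479$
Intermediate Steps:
$C{\left(o,O \right)} = -25 - 93 O - 38 o$ ($C{\left(o,O \right)} = \left(- 38 o - 93 O\right) - 25 = \left(- 93 O - 38 o\right) - 25 = -25 - 93 O - 38 o$)
$\frac{1}{-3692 + C{\left(-69,D \right)}} = \frac{1}{-3692 - 3727} = \frac{1}{-7419} = - \frac{1}{7419}$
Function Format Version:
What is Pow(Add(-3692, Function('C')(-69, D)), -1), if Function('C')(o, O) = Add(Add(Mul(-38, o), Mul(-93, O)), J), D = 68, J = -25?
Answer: Rational(-1, 7419) ≈ -0.00013479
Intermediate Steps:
Function('C')(o, O) = Add(-25, Mul(-93, O), Mul(-38, o)) (Function('C')(o, O) = Add(Add(Mul(-38, o), Mul(-93, O)), -25) = Add(Add(Mul(-93, O), Mul(-38, o)), -25) = Add(-25, Mul(-93, O), Mul(-38, o)))
Pow(Add(-3692, Function('C')(-69, D)), -1) = Pow(Add(-3692, Add(-25, Mul(-93, 68), Mul(-38, -69))), -1) = Pow(Add(-3692, Add(-25, -6324, 2622)), -1) = Pow(Add(-3692, -3727), -1) = Pow(-7419, -1) = Rational(-1, 7419)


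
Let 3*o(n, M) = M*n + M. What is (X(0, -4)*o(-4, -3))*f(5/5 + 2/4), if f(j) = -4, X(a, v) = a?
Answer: 0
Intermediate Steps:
o(n, M) = M/3 + M*n/3 (o(n, M) = (M*n + M)/3 = (M + M*n)/3 = M/3 + M*n/3)
(X(0, -4)*o(-4, -3))*f(5/5 + 2/4) = (0*((⅓)*(-3)*(1 - 4)))*(-4) = (0*((⅓)*(-3)*(-3)))*(-4) = (0*3)*(-4) = 0*(-4) = 0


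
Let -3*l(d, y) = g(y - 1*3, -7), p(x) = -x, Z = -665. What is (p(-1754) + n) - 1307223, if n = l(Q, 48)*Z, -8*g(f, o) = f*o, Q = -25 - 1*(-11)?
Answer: -10373927/8 ≈ -1.2967e+6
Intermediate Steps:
Q = -14 (Q = -25 + 11 = -14)
g(f, o) = -f*o/8
l(d, y) = 7/8 - 7*y/24 (l(d, y) = -(-1)*(y - 1*3)*(-7)/24 = -(-1)*(y - 3)*(-7)/24 = -(-1)*(-3 + y)*(-7)/24 = -(-21/8 + 7*y/8)/3 = 7/8 - 7*y/24)
n = 69825/8 (n = (7/8 - 7/24*48)*(-665) = (7/8 - 14)*(-665) = -105/8*(-665) = 69825/8 ≈ 8728.1)
(p(-1754) + n) - 1307223 = (-1*(-1754) + 69825/8) - 1307223 = (1754 + 69825/8) - 1307223 = 83857/8 - 1307223 = -10373927/8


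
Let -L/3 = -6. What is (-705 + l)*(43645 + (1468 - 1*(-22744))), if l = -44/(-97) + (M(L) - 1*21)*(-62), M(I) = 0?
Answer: 3932516721/97 ≈ 4.0541e+7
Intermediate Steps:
L = 18 (L = -3*(-6) = 18)
l = 126338/97 (l = -44/(-97) + (0 - 1*21)*(-62) = -44*(-1/97) + (0 - 21)*(-62) = 44/97 - 21*(-62) = 44/97 + 1302 = 126338/97 ≈ 1302.5)
(-705 + l)*(43645 + (1468 - 1*(-22744))) = (-705 + 126338/97)*(43645 + (1468 - 1*(-22744))) = 57953*(43645 + (1468 + 22744))/97 = 57953*(43645 + 24212)/97 = (57953/97)*67857 = 3932516721/97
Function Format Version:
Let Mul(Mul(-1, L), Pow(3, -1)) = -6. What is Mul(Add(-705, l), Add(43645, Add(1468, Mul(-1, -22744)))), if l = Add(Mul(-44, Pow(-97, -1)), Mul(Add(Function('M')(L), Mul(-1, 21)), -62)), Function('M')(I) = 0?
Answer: Rational(3932516721, 97) ≈ 4.0541e+7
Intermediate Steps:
L = 18 (L = Mul(-3, -6) = 18)
l = Rational(126338, 97) (l = Add(Mul(-44, Pow(-97, -1)), Mul(Add(0, Mul(-1, 21)), -62)) = Add(Mul(-44, Rational(-1, 97)), Mul(Add(0, -21), -62)) = Add(Rational(44, 97), Mul(-21, -62)) = Add(Rational(44, 97), 1302) = Rational(126338, 97) ≈ 1302.5)
Mul(Add(-705, l), Add(43645, Add(1468, Mul(-1, -22744)))) = Mul(Add(-705, Rational(126338, 97)), Add(43645, Add(1468, Mul(-1, -22744)))) = Mul(Rational(57953, 97), Add(43645, Add(1468, 22744))) = Mul(Rational(57953, 97), Add(43645, 24212)) = Mul(Rational(57953, 97), 67857) = Rational(3932516721, 97)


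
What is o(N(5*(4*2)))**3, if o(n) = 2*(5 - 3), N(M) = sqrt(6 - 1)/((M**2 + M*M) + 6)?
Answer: 64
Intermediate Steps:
N(M) = sqrt(5)/(6 + 2*M**2) (N(M) = sqrt(5)/((M**2 + M**2) + 6) = sqrt(5)/(2*M**2 + 6) = sqrt(5)/(6 + 2*M**2))
o(n) = 4 (o(n) = 2*2 = 4)
o(N(5*(4*2)))**3 = 4**3 = 64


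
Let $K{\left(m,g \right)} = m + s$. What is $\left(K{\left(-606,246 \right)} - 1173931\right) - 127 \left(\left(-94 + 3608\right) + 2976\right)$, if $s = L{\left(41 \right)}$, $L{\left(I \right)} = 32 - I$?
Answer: $-1998776$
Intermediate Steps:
$s = -9$ ($s = 32 - 41 = -9$)
$K{\left(m,g \right)} = -9 + m$ ($K{\left(m,g \right)} = m - 9 = -9 + m$)
$\left(K{\left(-606,246 \right)} - 1173931\right) - 127 \left(\left(-94 + 3608\right) + 2976\right) = \left(\left(-9 - 606\right) - 1173931\right) - 127 \left(\left(-94 + 3608\right) + 2976\right) = \left(-615 - 1173931\right) - 127 \left(3514 + 2976\right) = -1174546 - 824230 = -1998776$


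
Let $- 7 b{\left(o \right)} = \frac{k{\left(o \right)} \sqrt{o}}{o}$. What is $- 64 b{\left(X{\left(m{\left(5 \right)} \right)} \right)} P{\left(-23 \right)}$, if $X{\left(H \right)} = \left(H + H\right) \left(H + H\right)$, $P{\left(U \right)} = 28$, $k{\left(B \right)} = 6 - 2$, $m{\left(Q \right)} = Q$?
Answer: $\frac{512}{5} \approx 102.4$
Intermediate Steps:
$k{\left(B \right)} = 4$
$X{\left(H \right)} = 4 H^{2}$ ($X{\left(H \right)} = 2 H 2 H = 4 H^{2}$)
$b{\left(o \right)} = - \frac{4}{7 \sqrt{o}}$ ($b{\left(o \right)} = - \frac{4 \sqrt{o} \frac{1}{o}}{7} = - \frac{4 \frac{1}{\sqrt{o}}}{7} = - \frac{4}{7 \sqrt{o}}$)
$- 64 b{\left(X{\left(m{\left(5 \right)} \right)} \right)} P{\left(-23 \right)} = - 64 \left(- \frac{4}{7 \cdot 10}\right) 28 = - 64 \left(\left(- \frac{4}{7}\right) \frac{1}{10}\right) 28 = \left(-64\right) \left(- \frac{2}{35}\right) 28 = \frac{128}{35} \cdot 28 = \frac{512}{5}$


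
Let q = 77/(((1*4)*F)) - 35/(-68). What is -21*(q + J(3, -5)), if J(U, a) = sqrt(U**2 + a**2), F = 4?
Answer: -30429/272 - 21*sqrt(34) ≈ -234.32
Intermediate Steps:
q = 1449/272 (q = 77/(((1*4)*4)) - 35/(-68) = 77/((4*4)) - 35*(-1/68) = 77/16 + 35/68 = 1449/272 ≈ 5.3272)
-21*(q + J(3, -5)) = -21*(1449/272 + sqrt(3**2 + (-5)**2)) = -21*(1449/272 + sqrt(9 + 25)) = -21*(1449/272 + sqrt(34)) = -30429/272 - 21*sqrt(34)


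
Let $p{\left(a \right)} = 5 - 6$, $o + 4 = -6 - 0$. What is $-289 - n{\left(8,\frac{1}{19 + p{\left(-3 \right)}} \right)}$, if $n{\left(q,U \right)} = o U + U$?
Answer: $- \frac{577}{2} \approx -288.5$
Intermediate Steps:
$o = -10$ ($o = -4 - 6 = -10$)
$p{\left(a \right)} = -1$ ($p{\left(a \right)} = 5 - 6 = -1$)
$n{\left(q,U \right)} = - 9 U$ ($n{\left(q,U \right)} = - 10 U + U = - 9 U$)
$-289 - n{\left(8,\frac{1}{19 + p{\left(-3 \right)}} \right)} = -289 - - \frac{9}{19 - 1} = -289 - - \frac{9}{18} = -289 - \left(-9\right) \frac{1}{18} = -289 - - \frac{1}{2} = -289 + \frac{1}{2} = - \frac{577}{2}$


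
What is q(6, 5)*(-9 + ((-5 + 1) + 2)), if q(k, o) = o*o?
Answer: -275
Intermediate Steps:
q(k, o) = o**2
q(6, 5)*(-9 + ((-5 + 1) + 2)) = 5**2*(-9 + ((-5 + 1) + 2)) = 25*(-9 + (-4 + 2)) = 25*(-9 - 2) = 25*(-11) = -275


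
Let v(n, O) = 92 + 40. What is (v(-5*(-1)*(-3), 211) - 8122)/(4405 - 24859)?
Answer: 3995/10227 ≈ 0.39063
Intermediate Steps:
v(n, O) = 132
(v(-5*(-1)*(-3), 211) - 8122)/(4405 - 24859) = (132 - 8122)/(4405 - 24859) = -7990/(-20454) = -7990*(-1/20454) = 3995/10227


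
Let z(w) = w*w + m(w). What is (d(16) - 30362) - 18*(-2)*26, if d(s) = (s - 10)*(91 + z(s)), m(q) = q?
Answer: -27248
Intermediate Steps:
z(w) = w + w² (z(w) = w*w + w = w² + w = w + w²)
d(s) = (-10 + s)*(91 + s*(1 + s)) (d(s) = (s - 10)*(91 + s*(1 + s)) = (-10 + s)*(91 + s*(1 + s)))
(d(16) - 30362) - 18*(-2)*26 = ((-910 + 16³ - 9*16² + 81*16) - 30362) - 18*(-2)*26 = ((-910 + 4096 - 9*256 + 1296) - 30362) + 36*26 = ((-910 + 4096 - 2304 + 1296) - 30362) + 936 = (2178 - 30362) + 936 = -28184 + 936 = -27248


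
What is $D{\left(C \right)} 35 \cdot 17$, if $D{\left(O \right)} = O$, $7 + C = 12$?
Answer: $2975$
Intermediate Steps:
$C = 5$ ($C = -7 + 12 = 5$)
$D{\left(C \right)} 35 \cdot 17 = 5 \cdot 35 \cdot 17 = 175 \cdot 17 = 2975$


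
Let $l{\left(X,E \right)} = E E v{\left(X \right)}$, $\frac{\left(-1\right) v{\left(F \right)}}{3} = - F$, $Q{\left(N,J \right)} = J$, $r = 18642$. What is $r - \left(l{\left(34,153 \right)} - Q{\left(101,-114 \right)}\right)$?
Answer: $-2369190$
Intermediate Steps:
$v{\left(F \right)} = 3 F$ ($v{\left(F \right)} = - 3 \left(- F\right) = 3 F$)
$l{\left(X,E \right)} = 3 X E^{2}$ ($l{\left(X,E \right)} = E E 3 X = E^{2} \cdot 3 X = 3 X E^{2}$)
$r - \left(l{\left(34,153 \right)} - Q{\left(101,-114 \right)}\right) = 18642 - \left(3 \cdot 34 \cdot 153^{2} - -114\right) = 18642 - \left(3 \cdot 34 \cdot 23409 + 114\right) = 18642 - \left(2387718 + 114\right) = 18642 - 2387832 = -2369190$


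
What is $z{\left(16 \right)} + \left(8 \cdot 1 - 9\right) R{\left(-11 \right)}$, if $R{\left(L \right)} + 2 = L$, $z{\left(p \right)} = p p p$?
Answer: $4109$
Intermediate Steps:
$z{\left(p \right)} = p^{3}$ ($z{\left(p \right)} = p^{2} p = p^{3}$)
$R{\left(L \right)} = -2 + L$
$z{\left(16 \right)} + \left(8 \cdot 1 - 9\right) R{\left(-11 \right)} = 16^{3} + \left(8 \cdot 1 - 9\right) \left(-2 - 11\right) = 4096 + \left(8 - 9\right) \left(-13\right) = 4096 - -13 = 4096 + 13 = 4109$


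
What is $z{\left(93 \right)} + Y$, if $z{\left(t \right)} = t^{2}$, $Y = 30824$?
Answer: $39473$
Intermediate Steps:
$z{\left(93 \right)} + Y = 93^{2} + 30824 = 8649 + 30824 = 39473$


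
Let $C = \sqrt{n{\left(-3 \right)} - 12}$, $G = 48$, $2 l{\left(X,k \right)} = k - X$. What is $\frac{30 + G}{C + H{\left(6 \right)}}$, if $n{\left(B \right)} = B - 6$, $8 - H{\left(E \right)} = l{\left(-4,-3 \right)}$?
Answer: $\frac{780}{103} - \frac{104 i \sqrt{21}}{103} \approx 7.5728 - 4.6271 i$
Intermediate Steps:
$l{\left(X,k \right)} = \frac{k}{2} - \frac{X}{2}$ ($l{\left(X,k \right)} = \frac{k - X}{2} = \frac{k}{2} - \frac{X}{2}$)
$H{\left(E \right)} = \frac{15}{2}$ ($H{\left(E \right)} = 8 - \left(\frac{1}{2} \left(-3\right) - -2\right) = 8 - \left(- \frac{3}{2} + 2\right) = 8 - \frac{1}{2} = \frac{15}{2}$)
$n{\left(B \right)} = -6 + B$ ($n{\left(B \right)} = B - 6 = -6 + B$)
$C = i \sqrt{21}$ ($C = \sqrt{\left(-6 - 3\right) - 12} = \sqrt{-9 - 12} = \sqrt{-21} = i \sqrt{21} \approx 4.5826 i$)
$\frac{30 + G}{C + H{\left(6 \right)}} = \frac{30 + 48}{i \sqrt{21} + \frac{15}{2}} = \frac{78}{\frac{15}{2} + i \sqrt{21}}$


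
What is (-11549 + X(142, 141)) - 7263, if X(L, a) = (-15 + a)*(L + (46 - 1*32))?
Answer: 844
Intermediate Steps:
X(L, a) = (-15 + a)*(14 + L) (X(L, a) = (-15 + a)*(L + (46 - 32)) = (-15 + a)*(L + 14) = (-15 + a)*(14 + L))
(-11549 + X(142, 141)) - 7263 = (-11549 + (-210 - 15*142 + 14*141 + 142*141)) - 7263 = (-11549 + (-210 - 2130 + 1974 + 20022)) - 7263 = (-11549 + 19656) - 7263 = 8107 - 7263 = 844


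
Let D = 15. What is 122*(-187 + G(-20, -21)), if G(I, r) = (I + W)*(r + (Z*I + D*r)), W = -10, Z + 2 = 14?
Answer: 2085346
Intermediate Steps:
Z = 12 (Z = -2 + 14 = 12)
G(I, r) = (-10 + I)*(12*I + 16*r) (G(I, r) = (I - 10)*(r + (12*I + 15*r)) = (-10 + I)*(12*I + 16*r))
122*(-187 + G(-20, -21)) = 122*(-187 + (-160*(-21) - 120*(-20) + 12*(-20)**2 + 16*(-20)*(-21))) = 122*(-187 + (3360 + 2400 + 12*400 + 6720)) = 122*(-187 + (3360 + 2400 + 4800 + 6720)) = 122*(-187 + 17280) = 122*17093 = 2085346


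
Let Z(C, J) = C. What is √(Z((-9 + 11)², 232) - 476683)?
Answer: I*√476679 ≈ 690.42*I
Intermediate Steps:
√(Z((-9 + 11)², 232) - 476683) = √((-9 + 11)² - 476683) = √(2² - 476683) = √(4 - 476683) = √(-476679) = I*√476679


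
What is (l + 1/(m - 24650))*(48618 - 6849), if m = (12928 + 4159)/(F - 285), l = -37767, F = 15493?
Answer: -197112671313784317/124953371 ≈ -1.5775e+9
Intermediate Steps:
m = 17087/15208 (m = (12928 + 4159)/(15493 - 285) = 17087/15208 ≈ 1.1236)
(l + 1/(m - 24650))*(48618 - 6849) = (-37767 + 1/(17087/15208 - 24650))*(48618 - 6849) = (-37767 + 1/(-374860113/15208))*41769 = (-37767 - 15208/374860113)*41769 = -14157341902879/374860113*41769 = -197112671313784317/124953371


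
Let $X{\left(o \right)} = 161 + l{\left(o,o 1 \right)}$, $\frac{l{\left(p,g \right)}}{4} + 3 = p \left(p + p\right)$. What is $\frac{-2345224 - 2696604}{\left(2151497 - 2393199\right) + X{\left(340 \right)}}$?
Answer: $- \frac{5041828}{683247} \approx -7.3792$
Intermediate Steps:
$l{\left(p,g \right)} = -12 + 8 p^{2}$ ($l{\left(p,g \right)} = -12 + 4 p \left(p + p\right) = -12 + 4 p 2 p = -12 + 4 \cdot 2 p^{2} = -12 + 8 p^{2}$)
$X{\left(o \right)} = 149 + 8 o^{2}$ ($X{\left(o \right)} = 161 + \left(-12 + 8 o^{2}\right) = 149 + 8 o^{2}$)
$\frac{-2345224 - 2696604}{\left(2151497 - 2393199\right) + X{\left(340 \right)}} = \frac{-2345224 - 2696604}{\left(2151497 - 2393199\right) + \left(149 + 8 \cdot 340^{2}\right)} = - \frac{5041828}{-241702 + \left(149 + 8 \cdot 115600\right)} = - \frac{5041828}{-241702 + \left(149 + 924800\right)} = - \frac{5041828}{-241702 + 924949} = - \frac{5041828}{683247}$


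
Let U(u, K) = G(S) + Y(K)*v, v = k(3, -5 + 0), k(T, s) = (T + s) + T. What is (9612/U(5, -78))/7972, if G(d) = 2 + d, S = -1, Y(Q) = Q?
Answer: -2403/153461 ≈ -0.015659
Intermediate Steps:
k(T, s) = s + 2*T
v = 1 (v = (-5 + 0) + 2*3 = -5 + 6 = 1)
U(u, K) = 1 + K (U(u, K) = (2 - 1) + K*1 = 1 + K)
(9612/U(5, -78))/7972 = (9612/(1 - 78))/7972 = (9612/(-77))*(1/7972) = (9612*(-1/77))*(1/7972) = -9612/77*1/7972 = -2403/153461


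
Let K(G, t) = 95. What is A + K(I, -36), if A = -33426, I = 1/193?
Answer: -33331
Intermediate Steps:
I = 1/193 ≈ 0.0051813
A + K(I, -36) = -33426 + 95 = -33331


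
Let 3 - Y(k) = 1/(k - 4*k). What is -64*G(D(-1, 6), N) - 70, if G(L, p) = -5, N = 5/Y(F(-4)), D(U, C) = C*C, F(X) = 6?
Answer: 250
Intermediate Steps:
Y(k) = 3 + 1/(3*k) (Y(k) = 3 - 1/(k - 4*k) = 3 - 1/((-3*k)) = 3 - (-1)/(3*k) = 3 + 1/(3*k))
D(U, C) = C²
N = 18/11 (N = 5/(3 + (⅓)/6) = 5/(3 + (⅓)*(⅙)) = 5/(3 + 1/18) = 5/(55/18) = 5*(18/55) = 18/11 ≈ 1.6364)
-64*G(D(-1, 6), N) - 70 = -64*(-5) - 70 = 320 - 70 = 250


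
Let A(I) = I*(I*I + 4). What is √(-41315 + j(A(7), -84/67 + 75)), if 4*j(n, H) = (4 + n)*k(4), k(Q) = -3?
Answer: I*√166385/2 ≈ 203.95*I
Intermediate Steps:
A(I) = I*(4 + I²) (A(I) = I*(I² + 4) = I*(4 + I²))
j(n, H) = -3 - 3*n/4 (j(n, H) = ((4 + n)*(-3))/4 = (-12 - 3*n)/4 = -3 - 3*n/4)
√(-41315 + j(A(7), -84/67 + 75)) = √(-41315 + (-3 - 21*(4 + 7²)/4)) = √(-41315 + (-3 - 21*(4 + 49)/4)) = √(-41315 + (-3 - 21*53/4)) = √(-41315 + (-3 - ¾*371)) = √(-41315 + (-3 - 1113/4)) = √(-41315 - 1125/4) = √(-166385/4) = I*√166385/2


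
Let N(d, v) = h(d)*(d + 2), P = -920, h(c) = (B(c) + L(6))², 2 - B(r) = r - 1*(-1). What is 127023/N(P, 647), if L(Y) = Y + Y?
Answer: -42341/266369634 ≈ -0.00015896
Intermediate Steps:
B(r) = 1 - r (B(r) = 2 - (r - 1*(-1)) = 2 - (r + 1) = 2 - (1 + r) = 2 + (-1 - r) = 1 - r)
L(Y) = 2*Y
h(c) = (13 - c)² (h(c) = ((1 - c) + 2*6)² = ((1 - c) + 12)² = (13 - c)²)
N(d, v) = (-13 + d)²*(2 + d) (N(d, v) = (-13 + d)²*(d + 2) = (-13 + d)²*(2 + d))
127023/N(P, 647) = 127023/(((-13 - 920)²*(2 - 920))) = 127023/(((-933)²*(-918))) = 127023/((870489*(-918))) = 127023/(-799108902) = 127023*(-1/799108902) = -42341/266369634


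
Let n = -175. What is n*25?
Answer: -4375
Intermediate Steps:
n*25 = -175*25 = -4375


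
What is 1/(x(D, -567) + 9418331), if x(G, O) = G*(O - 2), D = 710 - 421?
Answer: 1/9253890 ≈ 1.0806e-7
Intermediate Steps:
D = 289
x(G, O) = G*(-2 + O)
1/(x(D, -567) + 9418331) = 1/(289*(-2 - 567) + 9418331) = 1/(289*(-569) + 9418331) = 1/(-164441 + 9418331) = 1/9253890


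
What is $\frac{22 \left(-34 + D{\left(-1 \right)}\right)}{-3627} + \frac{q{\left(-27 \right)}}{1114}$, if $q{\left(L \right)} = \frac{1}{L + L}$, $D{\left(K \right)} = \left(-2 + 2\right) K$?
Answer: $\frac{4999229}{24242868} \approx 0.20621$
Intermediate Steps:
$D{\left(K \right)} = 0$ ($D{\left(K \right)} = 0 K = 0$)
$q{\left(L \right)} = \frac{1}{2 L}$
$\frac{22 \left(-34 + D{\left(-1 \right)}\right)}{-3627} + \frac{q{\left(-27 \right)}}{1114} = \frac{22 \left(-34 + 0\right)}{-3627} + \frac{\frac{1}{2} \frac{1}{-27}}{1114} = 22 \left(-34\right) \left(- \frac{1}{3627}\right) + \frac{1}{2} \left(- \frac{1}{27}\right) \frac{1}{1114} = \left(-748\right) \left(- \frac{1}{3627}\right) - \frac{1}{60156} = \frac{748}{3627} - \frac{1}{60156} = \frac{4999229}{24242868}$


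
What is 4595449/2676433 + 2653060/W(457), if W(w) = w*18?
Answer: 3569269749227/11008168929 ≈ 324.24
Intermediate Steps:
W(w) = 18*w
4595449/2676433 + 2653060/W(457) = 4595449/2676433 + 2653060/((18*457)) = 4595449*(1/2676433) + 2653060/8226 = 4595449/2676433 + 2653060*(1/8226) = 4595449/2676433 + 1326530/4113 = 3569269749227/11008168929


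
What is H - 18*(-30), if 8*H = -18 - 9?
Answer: 4293/8 ≈ 536.63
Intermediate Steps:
H = -27/8 (H = (-18 - 9)/8 = (1/8)*(-27) = -27/8 ≈ -3.3750)
H - 18*(-30) = -27/8 - 18*(-30) = -27/8 + 540 = 4293/8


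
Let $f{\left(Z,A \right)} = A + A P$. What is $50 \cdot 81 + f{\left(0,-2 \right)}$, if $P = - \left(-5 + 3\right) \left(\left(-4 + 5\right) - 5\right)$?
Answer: $4064$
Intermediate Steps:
$P = -8$ ($P = - \left(-2\right) \left(1 - 5\right) = - \left(-2\right) \left(-4\right) = \left(-1\right) 8 = -8$)
$f{\left(Z,A \right)} = - 7 A$ ($f{\left(Z,A \right)} = A + A \left(-8\right) = A - 8 A = - 7 A$)
$50 \cdot 81 + f{\left(0,-2 \right)} = 50 \cdot 81 - -14 = 4050 + 14 = 4064$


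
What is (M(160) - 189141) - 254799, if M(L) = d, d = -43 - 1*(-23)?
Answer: -443960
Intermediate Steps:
d = -20 (d = -43 + 23 = -20)
M(L) = -20
(M(160) - 189141) - 254799 = (-20 - 189141) - 254799 = -189161 - 254799 = -443960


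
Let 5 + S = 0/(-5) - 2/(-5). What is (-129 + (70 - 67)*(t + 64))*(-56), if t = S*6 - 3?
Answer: 8064/5 ≈ 1612.8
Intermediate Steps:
S = -23/5 (S = -5 + (0/(-5) - 2/(-5)) = -5 + (0*(-⅕) - 2*(-⅕)) = -5 + (0 + ⅖) = -5 + ⅖ = -23/5 ≈ -4.6000)
t = -153/5 (t = -23/5*6 - 3 = -138/5 - 3 = -153/5 ≈ -30.600)
(-129 + (70 - 67)*(t + 64))*(-56) = (-129 + (70 - 67)*(-153/5 + 64))*(-56) = (-129 + 3*(167/5))*(-56) = (-129 + 501/5)*(-56) = -144/5*(-56) = 8064/5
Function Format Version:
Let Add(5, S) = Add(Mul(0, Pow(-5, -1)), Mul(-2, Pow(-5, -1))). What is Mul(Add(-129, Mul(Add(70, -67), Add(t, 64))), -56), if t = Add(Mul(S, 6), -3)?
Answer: Rational(8064, 5) ≈ 1612.8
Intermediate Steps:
S = Rational(-23, 5) (S = Add(-5, Add(Mul(0, Pow(-5, -1)), Mul(-2, Pow(-5, -1)))) = Add(-5, Add(Mul(0, Rational(-1, 5)), Mul(-2, Rational(-1, 5)))) = Add(-5, Add(0, Rational(2, 5))) = Add(-5, Rational(2, 5)) = Rational(-23, 5) ≈ -4.6000)
t = Rational(-153, 5) (t = Add(Mul(Rational(-23, 5), 6), -3) = Add(Rational(-138, 5), -3) = Rational(-153, 5) ≈ -30.600)
Mul(Add(-129, Mul(Add(70, -67), Add(t, 64))), -56) = Mul(Add(-129, Mul(Add(70, -67), Add(Rational(-153, 5), 64))), -56) = Mul(Add(-129, Mul(3, Rational(167, 5))), -56) = Mul(Add(-129, Rational(501, 5)), -56) = Mul(Rational(-144, 5), -56) = Rational(8064, 5)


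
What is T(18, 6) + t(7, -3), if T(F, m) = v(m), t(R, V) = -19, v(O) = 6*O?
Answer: 17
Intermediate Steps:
T(F, m) = 6*m
T(18, 6) + t(7, -3) = 6*6 - 19 = 36 - 19 = 17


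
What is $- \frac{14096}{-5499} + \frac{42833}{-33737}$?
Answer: $\frac{240018085}{185519763} \approx 1.2938$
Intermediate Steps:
$- \frac{14096}{-5499} + \frac{42833}{-33737} = \left(-14096\right) \left(- \frac{1}{5499}\right) + 42833 \left(- \frac{1}{33737}\right) = \frac{14096}{5499} - \frac{42833}{33737} = \frac{240018085}{185519763}$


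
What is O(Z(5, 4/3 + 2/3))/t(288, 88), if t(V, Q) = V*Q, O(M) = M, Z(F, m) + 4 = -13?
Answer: -17/25344 ≈ -0.00067077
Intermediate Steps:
Z(F, m) = -17 (Z(F, m) = -4 - 13 = -17)
t(V, Q) = Q*V
O(Z(5, 4/3 + 2/3))/t(288, 88) = -17/(88*288) = -17/25344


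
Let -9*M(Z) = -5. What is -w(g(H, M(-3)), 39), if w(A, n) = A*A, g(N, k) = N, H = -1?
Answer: -1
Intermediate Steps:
M(Z) = 5/9 (M(Z) = -⅑*(-5) = 5/9)
w(A, n) = A²
-w(g(H, M(-3)), 39) = -1*(-1)² = -1*1 = -1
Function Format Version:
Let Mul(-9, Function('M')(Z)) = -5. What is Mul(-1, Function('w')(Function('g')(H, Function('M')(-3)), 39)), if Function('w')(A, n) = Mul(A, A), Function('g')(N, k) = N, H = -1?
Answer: -1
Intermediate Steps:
Function('M')(Z) = Rational(5, 9) (Function('M')(Z) = Mul(Rational(-1, 9), -5) = Rational(5, 9))
Function('w')(A, n) = Pow(A, 2)
Mul(-1, Function('w')(Function('g')(H, Function('M')(-3)), 39)) = Mul(-1, Pow(-1, 2)) = Mul(-1, 1) = -1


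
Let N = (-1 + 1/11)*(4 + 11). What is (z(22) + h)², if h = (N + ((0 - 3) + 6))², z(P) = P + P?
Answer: 361494169/14641 ≈ 24691.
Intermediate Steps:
N = -150/11 (N = (-1 + 1/11)*15 = -10/11*15 = -150/11 ≈ -13.636)
z(P) = 2*P
h = 13689/121 (h = (-150/11 + ((0 - 3) + 6))² = (-150/11 + (-3 + 6))² = (-150/11 + 3)² = (-117/11)² = 13689/121 ≈ 113.13)
(z(22) + h)² = (2*22 + 13689/121)² = (44 + 13689/121)² = (19013/121)² = 361494169/14641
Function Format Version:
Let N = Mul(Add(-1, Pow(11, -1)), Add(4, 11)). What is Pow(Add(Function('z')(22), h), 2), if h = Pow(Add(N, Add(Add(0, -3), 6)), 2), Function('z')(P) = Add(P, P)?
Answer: Rational(361494169, 14641) ≈ 24691.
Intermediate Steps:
N = Rational(-150, 11) (N = Mul(Add(-1, Rational(1, 11)), 15) = Mul(Rational(-10, 11), 15) = Rational(-150, 11) ≈ -13.636)
Function('z')(P) = Mul(2, P)
h = Rational(13689, 121) (h = Pow(Add(Rational(-150, 11), Add(Add(0, -3), 6)), 2) = Pow(Add(Rational(-150, 11), Add(-3, 6)), 2) = Pow(Add(Rational(-150, 11), 3), 2) = Pow(Rational(-117, 11), 2) = Rational(13689, 121) ≈ 113.13)
Pow(Add(Function('z')(22), h), 2) = Pow(Add(Mul(2, 22), Rational(13689, 121)), 2) = Pow(Add(44, Rational(13689, 121)), 2) = Pow(Rational(19013, 121), 2) = Rational(361494169, 14641)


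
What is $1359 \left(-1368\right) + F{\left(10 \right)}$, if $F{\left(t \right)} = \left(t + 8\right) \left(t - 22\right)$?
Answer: $-1859328$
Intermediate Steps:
$F{\left(t \right)} = \left(-22 + t\right) \left(8 + t\right)$ ($F{\left(t \right)} = \left(8 + t\right) \left(-22 + t\right) = \left(-22 + t\right) \left(8 + t\right)$)
$1359 \left(-1368\right) + F{\left(10 \right)} = 1359 \left(-1368\right) - \left(316 - 100\right) = -1859112 - 216 = -1859328$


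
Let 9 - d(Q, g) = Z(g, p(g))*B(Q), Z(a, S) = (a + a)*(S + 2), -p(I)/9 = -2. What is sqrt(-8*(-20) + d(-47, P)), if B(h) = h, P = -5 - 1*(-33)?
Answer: sqrt(52809) ≈ 229.80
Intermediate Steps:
P = 28 (P = -5 + 33 = 28)
p(I) = 18 (p(I) = -9*(-2) = 18)
Z(a, S) = 2*a*(2 + S) (Z(a, S) = (2*a)*(2 + S) = 2*a*(2 + S))
d(Q, g) = 9 - 40*Q*g (d(Q, g) = 9 - 2*g*(2 + 18)*Q = 9 - 2*g*20*Q = 9 - 40*g*Q = 9 - 40*Q*g)
sqrt(-8*(-20) + d(-47, P)) = sqrt(-8*(-20) + (9 - 40*(-47)*28)) = sqrt(160 + (9 + 52640)) = sqrt(160 + 52649) = sqrt(52809)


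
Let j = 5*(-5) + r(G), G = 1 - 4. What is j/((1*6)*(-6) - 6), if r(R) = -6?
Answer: 31/42 ≈ 0.73810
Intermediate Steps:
G = -3
j = -31 (j = 5*(-5) - 6 = -25 - 6 = -31)
j/((1*6)*(-6) - 6) = -31/((1*6)*(-6) - 6) = -31/(6*(-6) - 6) = -31/(-36 - 6) = -31/(-42) = -1/42*(-31) = 31/42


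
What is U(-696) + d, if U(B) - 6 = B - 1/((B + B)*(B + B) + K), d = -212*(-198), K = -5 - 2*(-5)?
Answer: 79998602333/1937669 ≈ 41286.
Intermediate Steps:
K = 5 (K = -5 + 10 = 5)
d = 41976
U(B) = 6 + B - 1/(5 + 4*B²) (U(B) = 6 + (B - 1/((B + B)*(B + B) + 5)) = 6 + (B - 1/((2*B)*(2*B) + 5)) = 6 + (B - 1/(4*B² + 5)) = 6 + (B - 1/(5 + 4*B²)) = 6 + B - 1/(5 + 4*B²))
U(-696) + d = (29 + 4*(-696)³ + 5*(-696) + 24*(-696)²)/(5 + 4*(-696)²) + 41976 = (29 + 4*(-337153536) - 3480 + 24*484416)/(5 + 4*484416) + 41976 = (29 - 1348614144 - 3480 + 11625984)/(5 + 1937664) + 41976 = -1336991611/1937669 + 41976 = 79998602333/1937669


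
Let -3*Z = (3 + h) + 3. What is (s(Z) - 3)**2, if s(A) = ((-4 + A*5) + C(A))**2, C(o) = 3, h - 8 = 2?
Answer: 47087044/81 ≈ 5.8132e+5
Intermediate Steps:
h = 10 (h = 8 + 2 = 10)
Z = -16/3 (Z = -((3 + 10) + 3)/3 = -(13 + 3)/3 = -1/3*16 = -16/3 ≈ -5.3333)
s(A) = (-1 + 5*A)**2 (s(A) = ((-4 + A*5) + 3)**2 = ((-4 + 5*A) + 3)**2 = (-1 + 5*A)**2)
(s(Z) - 3)**2 = ((-1 + 5*(-16/3))**2 - 3)**2 = ((-1 - 80/3)**2 - 3)**2 = ((-83/3)**2 - 3)**2 = (6889/9 - 3)**2 = (6862/9)**2 = 47087044/81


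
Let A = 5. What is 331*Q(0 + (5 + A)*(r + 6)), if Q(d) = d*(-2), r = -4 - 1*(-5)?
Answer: -46340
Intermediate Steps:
r = 1 (r = -4 + 5 = 1)
Q(d) = -2*d
331*Q(0 + (5 + A)*(r + 6)) = 331*(-2*(0 + (5 + 5)*(1 + 6))) = 331*(-2*(0 + 10*7)) = 331*(-2*(0 + 70)) = 331*(-2*70) = 331*(-140) = -46340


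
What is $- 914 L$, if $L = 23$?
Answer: $-21022$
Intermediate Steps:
$- 914 L = \left(-914\right) 23 = -21022$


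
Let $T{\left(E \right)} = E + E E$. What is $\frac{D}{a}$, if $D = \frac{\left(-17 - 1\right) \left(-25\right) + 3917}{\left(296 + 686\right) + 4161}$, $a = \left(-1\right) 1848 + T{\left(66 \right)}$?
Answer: $\frac{397}{1203462} \approx 0.00032988$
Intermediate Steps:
$T{\left(E \right)} = E + E^{2}$
$a = 2574$ ($a = \left(-1\right) 1848 + 66 \left(1 + 66\right) = -1848 + 66 \cdot 67 = -1848 + 4422 = 2574$)
$D = \frac{4367}{5143}$ ($D = \frac{\left(-18\right) \left(-25\right) + 3917}{982 + 4161} = \frac{450 + 3917}{5143} = 4367 \cdot \frac{1}{5143} = \frac{4367}{5143} \approx 0.84912$)
$\frac{D}{a} = \frac{4367}{5143 \cdot 2574} = \frac{4367}{5143} \cdot \frac{1}{2574} = \frac{397}{1203462}$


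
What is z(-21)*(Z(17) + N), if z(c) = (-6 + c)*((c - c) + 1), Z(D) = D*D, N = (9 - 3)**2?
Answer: -8775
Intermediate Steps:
N = 36 (N = 6**2 = 36)
Z(D) = D**2
z(c) = -6 + c (z(c) = (-6 + c)*(0 + 1) = (-6 + c)*1 = -6 + c)
z(-21)*(Z(17) + N) = (-6 - 21)*(17**2 + 36) = -27*(289 + 36) = -27*325 = -8775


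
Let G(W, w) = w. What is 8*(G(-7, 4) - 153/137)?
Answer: 3160/137 ≈ 23.066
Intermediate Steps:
8*(G(-7, 4) - 153/137) = 8*(4 - 153/137) = 8*(395/137) = 3160/137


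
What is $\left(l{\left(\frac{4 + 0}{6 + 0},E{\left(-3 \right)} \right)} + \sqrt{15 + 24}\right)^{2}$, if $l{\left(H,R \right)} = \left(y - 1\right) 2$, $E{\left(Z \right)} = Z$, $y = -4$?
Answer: $\left(10 - \sqrt{39}\right)^{2} \approx 14.1$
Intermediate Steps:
$l{\left(H,R \right)} = -10$ ($l{\left(H,R \right)} = \left(-4 - 1\right) 2 = \left(-5\right) 2 = -10$)
$\left(l{\left(\frac{4 + 0}{6 + 0},E{\left(-3 \right)} \right)} + \sqrt{15 + 24}\right)^{2} = \left(-10 + \sqrt{15 + 24}\right)^{2} = \left(-10 + \sqrt{39}\right)^{2}$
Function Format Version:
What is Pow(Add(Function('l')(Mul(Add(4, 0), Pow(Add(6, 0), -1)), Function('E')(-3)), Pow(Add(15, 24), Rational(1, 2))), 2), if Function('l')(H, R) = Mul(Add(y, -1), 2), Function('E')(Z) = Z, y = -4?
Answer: Pow(Add(10, Mul(-1, Pow(39, Rational(1, 2)))), 2) ≈ 14.100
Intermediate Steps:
Function('l')(H, R) = -10 (Function('l')(H, R) = Mul(Add(-4, -1), 2) = Mul(-5, 2) = -10)
Pow(Add(Function('l')(Mul(Add(4, 0), Pow(Add(6, 0), -1)), Function('E')(-3)), Pow(Add(15, 24), Rational(1, 2))), 2) = Pow(Add(-10, Pow(Add(15, 24), Rational(1, 2))), 2) = Pow(Add(-10, Pow(39, Rational(1, 2))), 2)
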